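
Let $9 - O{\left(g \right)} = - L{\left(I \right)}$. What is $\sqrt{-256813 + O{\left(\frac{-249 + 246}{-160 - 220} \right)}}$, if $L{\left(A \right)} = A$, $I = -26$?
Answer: $i \sqrt{256830} \approx 506.78 i$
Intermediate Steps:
$O{\left(g \right)} = -17$ ($O{\left(g \right)} = 9 - \left(-1\right) \left(-26\right) = 9 - 26 = -17$)
$\sqrt{-256813 + O{\left(\frac{-249 + 246}{-160 - 220} \right)}} = \sqrt{-256813 - 17} = \sqrt{-256830} = i \sqrt{256830}$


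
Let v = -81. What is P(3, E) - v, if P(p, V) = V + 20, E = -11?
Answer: 90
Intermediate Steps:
P(p, V) = 20 + V
P(3, E) - v = (20 - 11) - 1*(-81) = 9 + 81 = 90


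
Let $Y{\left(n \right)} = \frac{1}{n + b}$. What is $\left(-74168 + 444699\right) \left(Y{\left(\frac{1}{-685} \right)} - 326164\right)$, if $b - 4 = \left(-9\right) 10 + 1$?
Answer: $- \frac{1005262552571817}{8318} \approx -1.2085 \cdot 10^{11}$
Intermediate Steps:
$b = -85$ ($b = 4 + \left(\left(-9\right) 10 + 1\right) = 4 + \left(-90 + 1\right) = 4 - 89 = -85$)
$Y{\left(n \right)} = \frac{1}{-85 + n}$ ($Y{\left(n \right)} = \frac{1}{n - 85} = \frac{1}{-85 + n}$)
$\left(-74168 + 444699\right) \left(Y{\left(\frac{1}{-685} \right)} - 326164\right) = \left(-74168 + 444699\right) \left(\frac{1}{-85 + \frac{1}{-685}} - 326164\right) = 370531 \left(\frac{1}{-85 - \frac{1}{685}} - 326164\right) = 370531 \left(\frac{1}{- \frac{58226}{685}} - 326164\right) = 370531 \left(- \frac{685}{58226} - 326164\right) = 370531 \left(- \frac{18991225749}{58226}\right) = - \frac{1005262552571817}{8318}$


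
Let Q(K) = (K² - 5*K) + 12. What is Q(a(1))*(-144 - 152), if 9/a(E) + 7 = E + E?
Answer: -179376/25 ≈ -7175.0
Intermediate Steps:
a(E) = 9/(-7 + 2*E) (a(E) = 9/(-7 + (E + E)) = 9/(-7 + 2*E))
Q(K) = 12 + K² - 5*K
Q(a(1))*(-144 - 152) = (12 + (9/(-7 + 2*1))² - 45/(-7 + 2*1))*(-144 - 152) = (12 + (9/(-7 + 2))² - 45/(-7 + 2))*(-296) = (12 + (9/(-5))² - 45/(-5))*(-296) = (12 + (9*(-⅕))² - 45*(-1)/5)*(-296) = (12 + (-9/5)² - 5*(-9/5))*(-296) = (12 + 81/25 + 9)*(-296) = (606/25)*(-296) = -179376/25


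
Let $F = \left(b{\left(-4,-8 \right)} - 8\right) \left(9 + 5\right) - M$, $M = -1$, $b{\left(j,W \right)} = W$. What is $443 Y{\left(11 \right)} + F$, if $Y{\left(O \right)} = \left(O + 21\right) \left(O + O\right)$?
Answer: $311649$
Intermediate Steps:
$F = -223$ ($F = \left(-8 - 8\right) \left(9 + 5\right) - -1 = \left(-16\right) 14 + 1 = -224 + 1 = -223$)
$Y{\left(O \right)} = 2 O \left(21 + O\right)$ ($Y{\left(O \right)} = \left(21 + O\right) 2 O = 2 O \left(21 + O\right)$)
$443 Y{\left(11 \right)} + F = 443 \cdot 2 \cdot 11 \left(21 + 11\right) - 223 = 443 \cdot 2 \cdot 11 \cdot 32 - 223 = 443 \cdot 704 - 223 = 311872 - 223 = 311649$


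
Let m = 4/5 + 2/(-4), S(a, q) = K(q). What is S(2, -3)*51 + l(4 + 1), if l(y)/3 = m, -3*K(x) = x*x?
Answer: -1521/10 ≈ -152.10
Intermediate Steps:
K(x) = -x²/3 (K(x) = -x*x/3 = -x²/3)
S(a, q) = -q²/3
m = 3/10 (m = 4*(⅕) + 2*(-¼) = ⅘ - ½ = 3/10 ≈ 0.30000)
l(y) = 9/10 (l(y) = 3*(3/10) = 9/10)
S(2, -3)*51 + l(4 + 1) = -⅓*(-3)²*51 + 9/10 = -⅓*9*51 + 9/10 = -3*51 + 9/10 = -153 + 9/10 = -1521/10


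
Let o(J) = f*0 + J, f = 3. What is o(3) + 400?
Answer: 403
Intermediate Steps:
o(J) = J (o(J) = 3*0 + J = 0 + J = J)
o(3) + 400 = 3 + 400 = 403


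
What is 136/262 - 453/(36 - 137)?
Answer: 66211/13231 ≈ 5.0042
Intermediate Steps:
136/262 - 453/(36 - 137) = 136*(1/262) - 453/(-101) = 68/131 - 453*(-1/101) = 68/131 + 453/101 = 66211/13231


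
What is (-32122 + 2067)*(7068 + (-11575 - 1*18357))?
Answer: 687177520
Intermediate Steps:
(-32122 + 2067)*(7068 + (-11575 - 1*18357)) = -30055*(7068 + (-11575 - 18357)) = -30055*(7068 - 29932) = -30055*(-22864) = 687177520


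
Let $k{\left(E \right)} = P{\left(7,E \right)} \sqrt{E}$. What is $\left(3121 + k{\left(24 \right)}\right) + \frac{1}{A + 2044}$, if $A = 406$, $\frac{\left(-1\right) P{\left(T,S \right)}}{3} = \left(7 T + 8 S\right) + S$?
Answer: $\frac{7646451}{2450} - 1590 \sqrt{6} \approx -773.69$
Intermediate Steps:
$P{\left(T,S \right)} = - 27 S - 21 T$ ($P{\left(T,S \right)} = - 3 \left(\left(7 T + 8 S\right) + S\right) = - 3 \left(7 T + 9 S\right) = - 27 S - 21 T$)
$k{\left(E \right)} = \sqrt{E} \left(-147 - 27 E\right)$ ($k{\left(E \right)} = \left(- 27 E - 147\right) \sqrt{E} = \left(-147 - 27 E\right) \sqrt{E} = \sqrt{E} \left(-147 - 27 E\right)$)
$\left(3121 + k{\left(24 \right)}\right) + \frac{1}{A + 2044} = \left(3121 + \sqrt{24} \left(-147 - 648\right)\right) + \frac{1}{406 + 2044} = \left(3121 + 2 \sqrt{6} \left(-147 - 648\right)\right) + \frac{1}{2450} = \left(3121 + 2 \sqrt{6} \left(-795\right)\right) + \frac{1}{2450} = \left(3121 - 1590 \sqrt{6}\right) + \frac{1}{2450} = \frac{7646451}{2450} - 1590 \sqrt{6}$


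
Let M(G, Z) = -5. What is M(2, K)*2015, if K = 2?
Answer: -10075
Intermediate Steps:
M(2, K)*2015 = -5*2015 = -10075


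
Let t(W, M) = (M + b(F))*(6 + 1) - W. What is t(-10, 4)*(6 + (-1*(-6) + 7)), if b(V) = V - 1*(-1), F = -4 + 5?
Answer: 988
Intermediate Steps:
F = 1
b(V) = 1 + V (b(V) = V + 1 = 1 + V)
t(W, M) = 14 - W + 7*M (t(W, M) = (M + (1 + 1))*(6 + 1) - W = (M + 2)*7 - W = (2 + M)*7 - W = (14 + 7*M) - W = 14 - W + 7*M)
t(-10, 4)*(6 + (-1*(-6) + 7)) = (14 - 1*(-10) + 7*4)*(6 + (-1*(-6) + 7)) = (14 + 10 + 28)*(6 + (6 + 7)) = 52*(6 + 13) = 52*19 = 988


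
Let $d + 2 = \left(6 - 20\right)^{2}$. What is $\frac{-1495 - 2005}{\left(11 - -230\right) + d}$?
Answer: $- \frac{700}{87} \approx -8.046$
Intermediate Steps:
$d = 194$ ($d = -2 + \left(6 - 20\right)^{2} = -2 + \left(-14\right)^{2} = -2 + 196 = 194$)
$\frac{-1495 - 2005}{\left(11 - -230\right) + d} = \frac{-1495 - 2005}{\left(11 - -230\right) + 194} = - \frac{3500}{\left(11 + 230\right) + 194} = - \frac{3500}{241 + 194} = - \frac{3500}{435} = \left(-3500\right) \frac{1}{435} = - \frac{700}{87}$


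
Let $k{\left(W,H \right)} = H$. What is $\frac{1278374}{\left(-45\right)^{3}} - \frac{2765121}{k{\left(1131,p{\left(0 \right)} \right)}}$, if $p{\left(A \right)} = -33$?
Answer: $\frac{83976488261}{1002375} \approx 83778.0$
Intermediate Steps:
$\frac{1278374}{\left(-45\right)^{3}} - \frac{2765121}{k{\left(1131,p{\left(0 \right)} \right)}} = \frac{1278374}{\left(-45\right)^{3}} - \frac{2765121}{-33} = \frac{1278374}{-91125} - - \frac{921707}{11} = 1278374 \left(- \frac{1}{91125}\right) + \frac{921707}{11} = - \frac{1278374}{91125} + \frac{921707}{11} = \frac{83976488261}{1002375}$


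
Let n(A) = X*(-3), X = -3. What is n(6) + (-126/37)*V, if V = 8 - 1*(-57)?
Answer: -7857/37 ≈ -212.35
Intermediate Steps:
V = 65 (V = 8 + 57 = 65)
n(A) = 9 (n(A) = -3*(-3) = 9)
n(6) + (-126/37)*V = 9 - 126/37*65 = 9 - 8190/37 = -7857/37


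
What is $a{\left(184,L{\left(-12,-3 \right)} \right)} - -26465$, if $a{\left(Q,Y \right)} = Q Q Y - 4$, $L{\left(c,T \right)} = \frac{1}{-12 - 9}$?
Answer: $\frac{521825}{21} \approx 24849.0$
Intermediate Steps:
$L{\left(c,T \right)} = - \frac{1}{21}$ ($L{\left(c,T \right)} = \frac{1}{-21} = - \frac{1}{21}$)
$a{\left(Q,Y \right)} = -4 + Y Q^{2}$ ($a{\left(Q,Y \right)} = Q^{2} Y - 4 = Y Q^{2} - 4 = -4 + Y Q^{2}$)
$a{\left(184,L{\left(-12,-3 \right)} \right)} - -26465 = \left(-4 - \frac{184^{2}}{21}\right) - -26465 = \left(-4 - \frac{33856}{21}\right) + 26465 = - \frac{33940}{21} + 26465 = \frac{521825}{21}$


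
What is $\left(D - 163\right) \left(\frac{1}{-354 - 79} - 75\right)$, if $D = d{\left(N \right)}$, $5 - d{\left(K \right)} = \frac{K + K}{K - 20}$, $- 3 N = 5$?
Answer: $\frac{66770656}{5629} \approx 11862.0$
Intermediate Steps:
$N = - \frac{5}{3}$ ($N = \left(- \frac{1}{3}\right) 5 = - \frac{5}{3} \approx -1.6667$)
$d{\left(K \right)} = 5 - \frac{2 K}{-20 + K}$ ($d{\left(K \right)} = 5 - \frac{K + K}{K - 20} = 5 - \frac{2 K}{-20 + K}$)
$D = \frac{63}{13}$ ($D = \frac{-100 + 3 \left(- \frac{5}{3}\right)}{-20 - \frac{5}{3}} = \frac{-100 - 5}{- \frac{65}{3}} = \left(- \frac{3}{65}\right) \left(-105\right) = \frac{63}{13} \approx 4.8462$)
$\left(D - 163\right) \left(\frac{1}{-354 - 79} - 75\right) = \left(\frac{63}{13} - 163\right) \left(\frac{1}{-354 - 79} - 75\right) = - \frac{2056 \left(\frac{1}{-433} - 75\right)}{13} = - \frac{2056 \left(- \frac{1}{433} - 75\right)}{13} = \left(- \frac{2056}{13}\right) \left(- \frac{32476}{433}\right) = \frac{66770656}{5629}$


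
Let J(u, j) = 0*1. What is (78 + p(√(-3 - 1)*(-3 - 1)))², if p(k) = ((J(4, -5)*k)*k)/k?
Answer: 6084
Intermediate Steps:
J(u, j) = 0
p(k) = 0 (p(k) = ((0*k)*k)/k = (0*k)/k = 0/k = 0)
(78 + p(√(-3 - 1)*(-3 - 1)))² = (78 + 0)² = 78² = 6084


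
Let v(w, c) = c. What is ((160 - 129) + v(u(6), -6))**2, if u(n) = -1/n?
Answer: 625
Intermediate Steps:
((160 - 129) + v(u(6), -6))**2 = ((160 - 129) - 6)**2 = (31 - 6)**2 = 25**2 = 625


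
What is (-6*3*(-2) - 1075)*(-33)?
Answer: 34287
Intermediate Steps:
(-6*3*(-2) - 1075)*(-33) = (-18*(-2) - 1075)*(-33) = (36 - 1075)*(-33) = -1039*(-33) = 34287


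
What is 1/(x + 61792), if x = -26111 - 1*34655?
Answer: 1/1026 ≈ 0.00097466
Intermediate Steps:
x = -60766 (x = -26111 - 34655 = -60766)
1/(x + 61792) = 1/(-60766 + 61792) = 1/1026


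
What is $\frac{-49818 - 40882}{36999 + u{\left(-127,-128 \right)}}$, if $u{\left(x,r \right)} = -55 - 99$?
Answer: $- \frac{18140}{7369} \approx -2.4617$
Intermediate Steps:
$u{\left(x,r \right)} = -154$
$\frac{-49818 - 40882}{36999 + u{\left(-127,-128 \right)}} = \frac{-49818 - 40882}{36999 - 154} = - \frac{90700}{36845} = \left(-90700\right) \frac{1}{36845} = - \frac{18140}{7369}$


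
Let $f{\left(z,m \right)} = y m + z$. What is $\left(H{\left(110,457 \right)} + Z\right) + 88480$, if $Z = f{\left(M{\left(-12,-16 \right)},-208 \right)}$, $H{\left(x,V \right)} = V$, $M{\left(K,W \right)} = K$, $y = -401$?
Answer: $172333$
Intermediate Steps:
$f{\left(z,m \right)} = z - 401 m$ ($f{\left(z,m \right)} = - 401 m + z = z - 401 m$)
$Z = 83396$ ($Z = -12 - -83408 = -12 + 83408 = 83396$)
$\left(H{\left(110,457 \right)} + Z\right) + 88480 = \left(457 + 83396\right) + 88480 = 83853 + 88480 = 172333$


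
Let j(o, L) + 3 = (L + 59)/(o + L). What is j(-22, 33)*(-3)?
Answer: -177/11 ≈ -16.091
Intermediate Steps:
j(o, L) = -3 + (59 + L)/(L + o) (j(o, L) = -3 + (L + 59)/(o + L) = -3 + (59 + L)/(L + o))
j(-22, 33)*(-3) = ((59 - 3*(-22) - 2*33)/(33 - 22))*(-3) = ((59 + 66 - 66)/11)*(-3) = ((1/11)*59)*(-3) = (59/11)*(-3) = -177/11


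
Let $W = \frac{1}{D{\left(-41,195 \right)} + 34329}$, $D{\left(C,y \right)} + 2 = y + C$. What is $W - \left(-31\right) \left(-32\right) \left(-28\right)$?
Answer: $\frac{957744257}{34481} \approx 27776.0$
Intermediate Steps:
$D{\left(C,y \right)} = -2 + C + y$ ($D{\left(C,y \right)} = -2 + \left(y + C\right) = -2 + \left(C + y\right) = -2 + C + y$)
$W = \frac{1}{34481}$ ($W = \frac{1}{\left(-2 - 41 + 195\right) + 34329} = \frac{1}{152 + 34329} = \frac{1}{34481} \approx 2.9001 \cdot 10^{-5}$)
$W - \left(-31\right) \left(-32\right) \left(-28\right) = \frac{1}{34481} - \left(-31\right) \left(-32\right) \left(-28\right) = \frac{1}{34481} - 992 \left(-28\right) = \frac{1}{34481} - -27776 = \frac{1}{34481} + 27776 = \frac{957744257}{34481}$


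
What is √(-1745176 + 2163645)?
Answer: √418469 ≈ 646.89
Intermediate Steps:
√(-1745176 + 2163645) = √418469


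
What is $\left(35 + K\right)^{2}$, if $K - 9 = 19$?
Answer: $3969$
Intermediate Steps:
$K = 28$ ($K = 9 + 19 = 28$)
$\left(35 + K\right)^{2} = \left(35 + 28\right)^{2} = 63^{2} = 3969$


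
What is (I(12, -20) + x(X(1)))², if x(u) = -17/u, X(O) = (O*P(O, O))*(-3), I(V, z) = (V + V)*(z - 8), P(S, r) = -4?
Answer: 65302561/144 ≈ 4.5349e+5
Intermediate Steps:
I(V, z) = 2*V*(-8 + z) (I(V, z) = (2*V)*(-8 + z) = 2*V*(-8 + z))
X(O) = 12*O (X(O) = (O*(-4))*(-3) = -4*O*(-3) = 12*O)
(I(12, -20) + x(X(1)))² = (2*12*(-8 - 20) - 17/(12*1))² = (2*12*(-28) - 17/12)² = (-672 - 17*1/12)² = (-672 - 17/12)² = (-8081/12)² = 65302561/144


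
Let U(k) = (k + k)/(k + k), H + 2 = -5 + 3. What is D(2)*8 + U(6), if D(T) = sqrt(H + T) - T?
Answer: -15 + 8*I*sqrt(2) ≈ -15.0 + 11.314*I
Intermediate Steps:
H = -4 (H = -2 + (-5 + 3) = -2 - 2 = -4)
U(k) = 1 (U(k) = (2*k)/((2*k)) = (2*k)*(1/(2*k)) = 1)
D(T) = sqrt(-4 + T) - T
D(2)*8 + U(6) = (sqrt(-4 + 2) - 1*2)*8 + 1 = (sqrt(-2) - 2)*8 + 1 = (I*sqrt(2) - 2)*8 + 1 = (-2 + I*sqrt(2))*8 + 1 = (-16 + 8*I*sqrt(2)) + 1 = -15 + 8*I*sqrt(2)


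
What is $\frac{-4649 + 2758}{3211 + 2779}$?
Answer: $- \frac{1891}{5990} \approx -0.31569$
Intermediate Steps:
$\frac{-4649 + 2758}{3211 + 2779} = - \frac{1891}{5990}$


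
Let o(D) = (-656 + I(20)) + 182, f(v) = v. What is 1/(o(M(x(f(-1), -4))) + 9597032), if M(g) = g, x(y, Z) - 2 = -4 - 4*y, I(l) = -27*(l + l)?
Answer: 1/9595478 ≈ 1.0422e-7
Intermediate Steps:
I(l) = -54*l
x(y, Z) = -2 - 4*y (x(y, Z) = 2 + (-4 - 4*y) = -2 - 4*y)
o(D) = -1554 (o(D) = (-656 - 54*20) + 182 = (-656 - 1080) + 182 = -1736 + 182 = -1554)
1/(o(M(x(f(-1), -4))) + 9597032) = 1/(-1554 + 9597032) = 1/9595478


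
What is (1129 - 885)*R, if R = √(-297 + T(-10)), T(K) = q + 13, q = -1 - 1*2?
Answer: 244*I*√287 ≈ 4133.6*I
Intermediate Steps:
q = -3 (q = -1 - 2 = -3)
T(K) = 10 (T(K) = -3 + 13 = 10)
R = I*√287 (R = √(-297 + 10) = √(-287) = I*√287 ≈ 16.941*I)
(1129 - 885)*R = (1129 - 885)*(I*√287) = 244*(I*√287) = 244*I*√287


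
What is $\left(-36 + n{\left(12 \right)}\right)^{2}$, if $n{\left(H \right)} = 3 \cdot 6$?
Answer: $324$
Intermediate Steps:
$n{\left(H \right)} = 18$
$\left(-36 + n{\left(12 \right)}\right)^{2} = \left(-36 + 18\right)^{2} = \left(-18\right)^{2} = 324$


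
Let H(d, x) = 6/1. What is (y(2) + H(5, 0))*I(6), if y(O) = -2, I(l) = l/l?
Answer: 4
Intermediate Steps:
H(d, x) = 6 (H(d, x) = 6*1 = 6)
I(l) = 1
(y(2) + H(5, 0))*I(6) = (-2 + 6)*1 = 4*1 = 4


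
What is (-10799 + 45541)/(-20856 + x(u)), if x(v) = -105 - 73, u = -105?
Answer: -17371/10517 ≈ -1.6517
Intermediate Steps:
x(v) = -178
(-10799 + 45541)/(-20856 + x(u)) = (-10799 + 45541)/(-20856 - 178) = 34742/(-21034) = 34742*(-1/21034) = -17371/10517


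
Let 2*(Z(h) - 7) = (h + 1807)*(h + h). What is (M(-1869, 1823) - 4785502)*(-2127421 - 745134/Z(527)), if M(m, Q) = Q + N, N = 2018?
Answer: 12512563290454474599/1230025 ≈ 1.0173e+13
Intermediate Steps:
Z(h) = 7 + h*(1807 + h) (Z(h) = 7 + ((h + 1807)*(h + h))/2 = 7 + ((1807 + h)*(2*h))/2 = 7 + (2*h*(1807 + h))/2 = 7 + h*(1807 + h))
M(m, Q) = 2018 + Q (M(m, Q) = Q + 2018 = 2018 + Q)
(M(-1869, 1823) - 4785502)*(-2127421 - 745134/Z(527)) = ((2018 + 1823) - 4785502)*(-2127421 - 745134/(7 + 527**2 + 1807*527)) = (3841 - 4785502)*(-2127421 - 745134/(7 + 277729 + 952289)) = -4781661*(-2127421 - 745134/1230025) = -4781661*(-2616781760659/1230025) = 12512563290454474599/1230025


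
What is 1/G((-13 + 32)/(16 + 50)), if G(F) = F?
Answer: 66/19 ≈ 3.4737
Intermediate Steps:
1/G((-13 + 32)/(16 + 50)) = 1/((-13 + 32)/(16 + 50)) = 1/(19/66) = 66/19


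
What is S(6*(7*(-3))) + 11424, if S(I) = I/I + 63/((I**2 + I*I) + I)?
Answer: 5735351/502 ≈ 11425.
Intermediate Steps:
S(I) = 1 + 63/(I + 2*I**2) (S(I) = 1 + 63/((I**2 + I**2) + I) = 1 + 63/(2*I**2 + I) = 1 + 63/(I + 2*I**2))
S(6*(7*(-3))) + 11424 = (63 + 6*(7*(-3)) + 2*(6*(7*(-3)))**2)/(((6*(7*(-3))))*(1 + 2*(6*(7*(-3))))) + 11424 = (63 + 6*(-21) + 2*(6*(-21))**2)/(((6*(-21)))*(1 + 2*(6*(-21)))) + 11424 = (63 - 126 + 2*(-126)**2)/((-126)*(1 + 2*(-126))) + 11424 = -(63 - 126 + 2*15876)/(126*(1 - 252)) + 11424 = -1/126*(63 - 126 + 31752)/(-251) + 11424 = -1/126*(-1/251)*31689 + 11424 = 503/502 + 11424 = 5735351/502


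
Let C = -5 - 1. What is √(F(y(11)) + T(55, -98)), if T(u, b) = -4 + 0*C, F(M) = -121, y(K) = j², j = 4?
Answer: 5*I*√5 ≈ 11.18*I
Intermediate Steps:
C = -6
y(K) = 16 (y(K) = 4² = 16)
T(u, b) = -4 (T(u, b) = -4 + 0*(-6) = -4 + 0 = -4)
√(F(y(11)) + T(55, -98)) = √(-121 - 4) = √(-125) = 5*I*√5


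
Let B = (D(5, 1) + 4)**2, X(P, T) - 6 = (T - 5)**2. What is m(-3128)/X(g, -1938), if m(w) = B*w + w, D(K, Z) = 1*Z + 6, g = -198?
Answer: -381616/3775255 ≈ -0.10108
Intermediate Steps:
D(K, Z) = 6 + Z (D(K, Z) = Z + 6 = 6 + Z)
X(P, T) = 6 + (-5 + T)**2 (X(P, T) = 6 + (T - 5)**2 = 6 + (-5 + T)**2)
B = 121 (B = ((6 + 1) + 4)**2 = (7 + 4)**2 = 11**2 = 121)
m(w) = 122*w (m(w) = 121*w + w = 122*w)
m(-3128)/X(g, -1938) = (122*(-3128))/(6 + (-5 - 1938)**2) = -381616/(6 + (-1943)**2) = -381616/(6 + 3775249) = -381616/3775255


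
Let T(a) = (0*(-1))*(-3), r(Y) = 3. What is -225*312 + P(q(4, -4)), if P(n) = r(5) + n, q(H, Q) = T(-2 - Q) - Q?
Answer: -70193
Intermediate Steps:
T(a) = 0 (T(a) = 0*(-3) = 0)
q(H, Q) = -Q (q(H, Q) = 0 - Q = -Q)
P(n) = 3 + n
-225*312 + P(q(4, -4)) = -225*312 + (3 - 1*(-4)) = -70200 + (3 + 4) = -70200 + 7 = -70193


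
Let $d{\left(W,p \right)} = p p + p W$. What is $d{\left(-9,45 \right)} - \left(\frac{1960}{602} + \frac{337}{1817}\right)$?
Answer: $\frac{126303349}{78131} \approx 1616.6$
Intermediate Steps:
$d{\left(W,p \right)} = p^{2} + W p$
$d{\left(-9,45 \right)} - \left(\frac{1960}{602} + \frac{337}{1817}\right) = 45 \left(-9 + 45\right) - \left(\frac{1960}{602} + \frac{337}{1817}\right) = 45 \cdot 36 - \left(1960 \cdot \frac{1}{602} + 337 \cdot \frac{1}{1817}\right) = 1620 - \left(\frac{140}{43} + \frac{337}{1817}\right) = 1620 - \frac{268871}{78131} = \frac{126303349}{78131}$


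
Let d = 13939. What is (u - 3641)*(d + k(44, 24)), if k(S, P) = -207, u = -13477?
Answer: -235064376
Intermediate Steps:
(u - 3641)*(d + k(44, 24)) = (-13477 - 3641)*(13939 - 207) = -17118*13732 = -235064376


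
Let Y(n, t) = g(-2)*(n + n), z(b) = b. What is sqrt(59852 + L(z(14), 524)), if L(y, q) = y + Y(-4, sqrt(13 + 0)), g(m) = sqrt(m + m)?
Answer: sqrt(59866 - 16*I) ≈ 244.68 - 0.0327*I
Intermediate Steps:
g(m) = sqrt(2)*sqrt(m) (g(m) = sqrt(2*m) = sqrt(2)*sqrt(m))
Y(n, t) = 4*I*n (Y(n, t) = (sqrt(2)*sqrt(-2))*(n + n) = (sqrt(2)*(I*sqrt(2)))*(2*n) = (2*I)*(2*n) = 4*I*n)
L(y, q) = y - 16*I (L(y, q) = y + 4*I*(-4) = y - 16*I)
sqrt(59852 + L(z(14), 524)) = sqrt(59852 + (14 - 16*I)) = sqrt(59866 - 16*I)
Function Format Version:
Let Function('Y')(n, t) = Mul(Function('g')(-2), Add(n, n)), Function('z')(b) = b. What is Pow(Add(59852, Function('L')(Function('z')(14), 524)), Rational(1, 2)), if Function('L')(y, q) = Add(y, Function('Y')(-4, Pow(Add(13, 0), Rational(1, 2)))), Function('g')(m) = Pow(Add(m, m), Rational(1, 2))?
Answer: Pow(Add(59866, Mul(-16, I)), Rational(1, 2)) ≈ Add(244.68, Mul(-0.0327, I))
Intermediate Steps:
Function('g')(m) = Mul(Pow(2, Rational(1, 2)), Pow(m, Rational(1, 2))) (Function('g')(m) = Pow(Mul(2, m), Rational(1, 2)) = Mul(Pow(2, Rational(1, 2)), Pow(m, Rational(1, 2))))
Function('Y')(n, t) = Mul(4, I, n) (Function('Y')(n, t) = Mul(Mul(Pow(2, Rational(1, 2)), Pow(-2, Rational(1, 2))), Add(n, n)) = Mul(Mul(Pow(2, Rational(1, 2)), Mul(I, Pow(2, Rational(1, 2)))), Mul(2, n)) = Mul(Mul(2, I), Mul(2, n)) = Mul(4, I, n))
Function('L')(y, q) = Add(y, Mul(-16, I)) (Function('L')(y, q) = Add(y, Mul(4, I, -4)) = Add(y, Mul(-16, I)))
Pow(Add(59852, Function('L')(Function('z')(14), 524)), Rational(1, 2)) = Pow(Add(59852, Add(14, Mul(-16, I))), Rational(1, 2)) = Pow(Add(59866, Mul(-16, I)), Rational(1, 2))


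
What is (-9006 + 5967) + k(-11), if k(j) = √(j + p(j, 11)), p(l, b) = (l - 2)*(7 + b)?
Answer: -3039 + 7*I*√5 ≈ -3039.0 + 15.652*I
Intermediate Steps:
p(l, b) = (-2 + l)*(7 + b)
k(j) = √(-36 + 19*j) (k(j) = √(j + (-14 - 2*11 + 7*j + 11*j)) = √(j + (-14 - 22 + 7*j + 11*j)) = √(j + (-36 + 18*j)) = √(-36 + 19*j))
(-9006 + 5967) + k(-11) = (-9006 + 5967) + √(-36 + 19*(-11)) = -3039 + √(-36 - 209) = -3039 + √(-245) = -3039 + 7*I*√5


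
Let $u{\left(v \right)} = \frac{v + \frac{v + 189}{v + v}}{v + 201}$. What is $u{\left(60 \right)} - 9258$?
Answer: $- \frac{96651037}{10440} \approx -9257.8$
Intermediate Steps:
$u{\left(v \right)} = \frac{v + \frac{189 + v}{2 v}}{201 + v}$
$u{\left(60 \right)} - 9258 = \frac{189 + 60 + 2 \cdot 60^{2}}{2 \cdot 60 \left(201 + 60\right)} - 9258 = \frac{1}{2} \cdot \frac{1}{60} \cdot \frac{1}{261} \left(189 + 60 + 2 \cdot 3600\right) - 9258 = \frac{1}{2} \cdot \frac{1}{60} \cdot \frac{1}{261} \left(189 + 60 + 7200\right) - 9258 = \frac{1}{2} \cdot \frac{1}{60} \cdot \frac{1}{261} \cdot 7449 - 9258 = \frac{2483}{10440} - 9258 = - \frac{96651037}{10440}$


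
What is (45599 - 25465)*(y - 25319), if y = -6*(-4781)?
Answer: 67791178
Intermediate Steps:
y = 28686
(45599 - 25465)*(y - 25319) = (45599 - 25465)*(28686 - 25319) = 20134*3367 = 67791178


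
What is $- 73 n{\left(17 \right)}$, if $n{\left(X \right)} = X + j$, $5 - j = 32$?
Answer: $730$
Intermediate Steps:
$j = -27$ ($j = 5 - 32 = -27$)
$n{\left(X \right)} = -27 + X$ ($n{\left(X \right)} = X - 27 = -27 + X$)
$- 73 n{\left(17 \right)} = - 73 \left(-27 + 17\right) = \left(-73\right) \left(-10\right) = 730$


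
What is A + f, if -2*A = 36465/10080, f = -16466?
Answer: -22132735/1344 ≈ -16468.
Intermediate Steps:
A = -2431/1344 (A = -36465/(2*10080) = -½*2431/672 = -2431/1344 ≈ -1.8088)
A + f = -2431/1344 - 16466 = -22132735/1344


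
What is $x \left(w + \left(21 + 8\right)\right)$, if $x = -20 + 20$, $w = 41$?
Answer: $0$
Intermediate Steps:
$x = 0$
$x \left(w + \left(21 + 8\right)\right) = 0 \left(41 + \left(21 + 8\right)\right) = 0 \left(41 + 29\right) = 0 \cdot 70 = 0$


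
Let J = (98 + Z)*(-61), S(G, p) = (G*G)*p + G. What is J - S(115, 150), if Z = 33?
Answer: -1991856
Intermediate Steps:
S(G, p) = G + p*G² (S(G, p) = G²*p + G = p*G² + G = G + p*G²)
J = -7991 (J = (98 + 33)*(-61) = 131*(-61) = -7991)
J - S(115, 150) = -7991 - 115*(1 + 115*150) = -7991 - 115*(1 + 17250) = -7991 - 115*17251 = -7991 - 1*1983865 = -7991 - 1983865 = -1991856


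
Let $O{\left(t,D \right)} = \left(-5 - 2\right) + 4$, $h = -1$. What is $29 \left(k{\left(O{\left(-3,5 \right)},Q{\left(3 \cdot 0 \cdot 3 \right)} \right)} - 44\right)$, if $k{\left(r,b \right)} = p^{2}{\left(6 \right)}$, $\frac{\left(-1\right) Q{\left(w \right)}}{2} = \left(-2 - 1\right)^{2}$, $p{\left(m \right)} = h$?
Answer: $-1247$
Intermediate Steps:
$p{\left(m \right)} = -1$
$O{\left(t,D \right)} = -3$ ($O{\left(t,D \right)} = -7 + 4 = -3$)
$Q{\left(w \right)} = -18$ ($Q{\left(w \right)} = - 2 \left(-2 - 1\right)^{2} = - 2 \left(-3\right)^{2} = \left(-2\right) 9 = -18$)
$k{\left(r,b \right)} = 1$ ($k{\left(r,b \right)} = \left(-1\right)^{2} = 1$)
$29 \left(k{\left(O{\left(-3,5 \right)},Q{\left(3 \cdot 0 \cdot 3 \right)} \right)} - 44\right) = 29 \left(1 - 44\right) = 29 \left(-43\right) = -1247$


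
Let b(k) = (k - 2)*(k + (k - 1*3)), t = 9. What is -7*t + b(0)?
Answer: -57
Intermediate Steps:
b(k) = (-3 + 2*k)*(-2 + k) (b(k) = (-2 + k)*(k + (k - 3)) = (-2 + k)*(k + (-3 + k)) = (-2 + k)*(-3 + 2*k) = (-3 + 2*k)*(-2 + k))
-7*t + b(0) = -7*9 + (6 - 7*0 + 2*0**2) = -63 + (6 + 0 + 2*0) = -63 + (6 + 0 + 0) = -63 + 6 = -57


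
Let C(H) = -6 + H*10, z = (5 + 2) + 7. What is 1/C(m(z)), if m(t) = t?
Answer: 1/134 ≈ 0.0074627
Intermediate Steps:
z = 14 (z = 7 + 7 = 14)
C(H) = -6 + 10*H
1/C(m(z)) = 1/(-6 + 10*14) = 1/(-6 + 140) = 1/134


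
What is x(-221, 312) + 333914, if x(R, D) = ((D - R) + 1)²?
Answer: 619070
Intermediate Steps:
x(R, D) = (1 + D - R)²
x(-221, 312) + 333914 = (1 + 312 - 1*(-221))² + 333914 = (1 + 312 + 221)² + 333914 = 534² + 333914 = 285156 + 333914 = 619070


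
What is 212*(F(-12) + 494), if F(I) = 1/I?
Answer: 314131/3 ≈ 1.0471e+5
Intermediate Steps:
212*(F(-12) + 494) = 212*(1/(-12) + 494) = 212*(-1/12 + 494) = 212*(5927/12) = 314131/3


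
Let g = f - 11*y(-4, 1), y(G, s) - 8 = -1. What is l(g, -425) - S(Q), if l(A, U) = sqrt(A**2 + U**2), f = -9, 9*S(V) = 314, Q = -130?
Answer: -314/9 + sqrt(188021) ≈ 398.73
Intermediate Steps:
S(V) = 314/9 (S(V) = (1/9)*314 = 314/9)
y(G, s) = 7 (y(G, s) = 8 - 1 = 7)
g = -86 (g = -9 - 11*7 = -9 - 77 = -86)
l(g, -425) - S(Q) = sqrt((-86)**2 + (-425)**2) - 1*314/9 = sqrt(7396 + 180625) - 314/9 = sqrt(188021) - 314/9 = -314/9 + sqrt(188021)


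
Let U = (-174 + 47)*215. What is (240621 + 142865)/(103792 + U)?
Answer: 383486/76487 ≈ 5.0137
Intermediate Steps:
U = -27305 (U = -127*215 = -27305)
(240621 + 142865)/(103792 + U) = (240621 + 142865)/(103792 - 27305) = 383486/76487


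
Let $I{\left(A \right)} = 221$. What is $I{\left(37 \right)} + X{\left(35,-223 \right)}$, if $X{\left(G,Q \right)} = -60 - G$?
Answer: $126$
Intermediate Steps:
$I{\left(37 \right)} + X{\left(35,-223 \right)} = 221 - 95 = 126$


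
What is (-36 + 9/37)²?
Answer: 1750329/1369 ≈ 1278.5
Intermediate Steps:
(-36 + 9/37)² = (-1323/37)² = 1750329/1369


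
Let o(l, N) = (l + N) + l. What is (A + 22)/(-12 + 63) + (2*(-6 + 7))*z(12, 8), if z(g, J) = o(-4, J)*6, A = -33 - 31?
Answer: -14/17 ≈ -0.82353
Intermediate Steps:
o(l, N) = N + 2*l (o(l, N) = (N + l) + l = N + 2*l)
A = -64
z(g, J) = -48 + 6*J (z(g, J) = (J + 2*(-4))*6 = (J - 8)*6 = (-8 + J)*6 = -48 + 6*J)
(A + 22)/(-12 + 63) + (2*(-6 + 7))*z(12, 8) = (-64 + 22)/(-12 + 63) + (2*(-6 + 7))*(-48 + 6*8) = -42/51 + (2*1)*(-48 + 48) = -42*1/51 + 2*0 = -14/17 + 0 = -14/17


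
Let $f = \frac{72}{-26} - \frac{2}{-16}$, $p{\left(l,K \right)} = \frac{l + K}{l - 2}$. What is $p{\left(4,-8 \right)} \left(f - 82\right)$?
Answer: $\frac{8803}{52} \approx 169.29$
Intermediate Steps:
$p{\left(l,K \right)} = \frac{K + l}{-2 + l}$
$f = - \frac{275}{104}$ ($f = 72 \left(- \frac{1}{26}\right) - - \frac{1}{8} = - \frac{36}{13} + \frac{1}{8} = - \frac{275}{104} \approx -2.6442$)
$p{\left(4,-8 \right)} \left(f - 82\right) = \frac{-8 + 4}{-2 + 4} \left(- \frac{275}{104} - 82\right) = \frac{1}{2} \left(-4\right) \left(- \frac{8803}{104}\right) = \left(-2\right) \left(- \frac{8803}{104}\right) = \frac{8803}{52}$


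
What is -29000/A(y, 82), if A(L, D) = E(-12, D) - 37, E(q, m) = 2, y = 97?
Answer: 5800/7 ≈ 828.57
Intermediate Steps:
A(L, D) = -35 (A(L, D) = 2 - 37 = -35)
-29000/A(y, 82) = -29000/(-35) = -29000*(-1/35) = 5800/7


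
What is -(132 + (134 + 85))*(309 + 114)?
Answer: -148473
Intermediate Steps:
-(132 + (134 + 85))*(309 + 114) = -(132 + 219)*423 = -351*423 = -1*148473 = -148473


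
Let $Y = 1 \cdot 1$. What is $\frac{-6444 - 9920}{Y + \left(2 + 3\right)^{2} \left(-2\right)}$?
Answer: $\frac{16364}{49} \approx 333.96$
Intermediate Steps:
$Y = 1$
$\frac{-6444 - 9920}{Y + \left(2 + 3\right)^{2} \left(-2\right)} = \frac{-6444 - 9920}{1 + \left(2 + 3\right)^{2} \left(-2\right)} = - \frac{16364}{1 + 5^{2} \left(-2\right)} = - \frac{16364}{1 + 25 \left(-2\right)} = - \frac{16364}{1 - 50} = - \frac{16364}{-49} = \left(-16364\right) \left(- \frac{1}{49}\right) = \frac{16364}{49}$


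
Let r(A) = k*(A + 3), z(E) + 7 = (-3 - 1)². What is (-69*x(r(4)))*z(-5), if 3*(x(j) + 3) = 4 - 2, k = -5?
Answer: 1449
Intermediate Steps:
z(E) = 9 (z(E) = -7 + (-3 - 1)² = -7 + (-4)² = -7 + 16 = 9)
r(A) = -15 - 5*A (r(A) = -5*(A + 3) = -5*(3 + A) = -15 - 5*A)
x(j) = -7/3 (x(j) = -3 + (4 - 2)/3 = -3 + (⅓)*2 = -3 + ⅔ = -7/3)
(-69*x(r(4)))*z(-5) = -69*(-7/3)*9 = 161*9 = 1449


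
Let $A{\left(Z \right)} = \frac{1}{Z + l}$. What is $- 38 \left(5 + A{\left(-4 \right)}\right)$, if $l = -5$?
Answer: $- \frac{1672}{9} \approx -185.78$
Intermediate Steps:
$A{\left(Z \right)} = \frac{1}{-5 + Z}$ ($A{\left(Z \right)} = \frac{1}{Z - 5} = \frac{1}{-5 + Z}$)
$- 38 \left(5 + A{\left(-4 \right)}\right) = - 38 \left(5 + \frac{1}{-5 - 4}\right) = - 38 \left(5 + \frac{1}{-9}\right) = - 38 \left(5 - \frac{1}{9}\right) = \left(-38\right) \frac{44}{9} = - \frac{1672}{9}$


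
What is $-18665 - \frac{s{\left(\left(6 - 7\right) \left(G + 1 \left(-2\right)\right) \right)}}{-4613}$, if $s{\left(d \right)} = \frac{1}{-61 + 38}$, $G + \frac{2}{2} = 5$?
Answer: $- \frac{1980337836}{106099} \approx -18665.0$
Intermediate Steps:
$G = 4$ ($G = -1 + 5 = 4$)
$s{\left(d \right)} = - \frac{1}{23}$ ($s{\left(d \right)} = \frac{1}{-23} = - \frac{1}{23}$)
$-18665 - \frac{s{\left(\left(6 - 7\right) \left(G + 1 \left(-2\right)\right) \right)}}{-4613} = -18665 - - \frac{1}{23 \left(-4613\right)} = -18665 - \left(- \frac{1}{23}\right) \left(- \frac{1}{4613}\right) = -18665 - \frac{1}{106099} = - \frac{1980337836}{106099}$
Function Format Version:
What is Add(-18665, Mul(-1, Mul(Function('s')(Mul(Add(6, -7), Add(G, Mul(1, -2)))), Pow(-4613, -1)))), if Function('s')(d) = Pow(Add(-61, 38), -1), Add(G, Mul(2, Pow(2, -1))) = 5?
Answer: Rational(-1980337836, 106099) ≈ -18665.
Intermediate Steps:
G = 4 (G = Add(-1, 5) = 4)
Function('s')(d) = Rational(-1, 23) (Function('s')(d) = Pow(-23, -1) = Rational(-1, 23))
Add(-18665, Mul(-1, Mul(Function('s')(Mul(Add(6, -7), Add(G, Mul(1, -2)))), Pow(-4613, -1)))) = Add(-18665, Mul(-1, Mul(Rational(-1, 23), Pow(-4613, -1)))) = Add(-18665, Mul(-1, Mul(Rational(-1, 23), Rational(-1, 4613)))) = Add(-18665, Mul(-1, Rational(1, 106099))) = Add(-18665, Rational(-1, 106099)) = Rational(-1980337836, 106099)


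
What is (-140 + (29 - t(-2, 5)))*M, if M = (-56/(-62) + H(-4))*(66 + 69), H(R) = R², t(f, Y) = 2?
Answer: -7993620/31 ≈ -2.5786e+5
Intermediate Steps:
M = 70740/31 (M = (-56/(-62) + (-4)²)*(66 + 69) = (-56*(-1/62) + 16)*135 = (28/31 + 16)*135 = (524/31)*135 = 70740/31 ≈ 2281.9)
(-140 + (29 - t(-2, 5)))*M = (-140 + (29 - 1*2))*(70740/31) = (-140 + (29 - 2))*(70740/31) = (-140 + 27)*(70740/31) = -113*70740/31 = -7993620/31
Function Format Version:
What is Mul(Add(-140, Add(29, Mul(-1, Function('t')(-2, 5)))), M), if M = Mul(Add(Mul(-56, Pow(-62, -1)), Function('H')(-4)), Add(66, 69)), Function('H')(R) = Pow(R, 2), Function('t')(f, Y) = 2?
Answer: Rational(-7993620, 31) ≈ -2.5786e+5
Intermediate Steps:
M = Rational(70740, 31) (M = Mul(Add(Mul(-56, Pow(-62, -1)), Pow(-4, 2)), Add(66, 69)) = Mul(Add(Mul(-56, Rational(-1, 62)), 16), 135) = Mul(Add(Rational(28, 31), 16), 135) = Mul(Rational(524, 31), 135) = Rational(70740, 31) ≈ 2281.9)
Mul(Add(-140, Add(29, Mul(-1, Function('t')(-2, 5)))), M) = Mul(Add(-140, Add(29, Mul(-1, 2))), Rational(70740, 31)) = Mul(Add(-140, Add(29, -2)), Rational(70740, 31)) = Mul(Add(-140, 27), Rational(70740, 31)) = Mul(-113, Rational(70740, 31)) = Rational(-7993620, 31)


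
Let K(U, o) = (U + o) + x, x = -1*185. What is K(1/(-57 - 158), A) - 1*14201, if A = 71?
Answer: -3077726/215 ≈ -14315.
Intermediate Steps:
x = -185
K(U, o) = -185 + U + o (K(U, o) = (U + o) - 185 = -185 + U + o)
K(1/(-57 - 158), A) - 1*14201 = (-185 + 1/(-57 - 158) + 71) - 1*14201 = (-185 + 1/(-215) + 71) - 14201 = (-185 - 1/215 + 71) - 14201 = -24511/215 - 14201 = -3077726/215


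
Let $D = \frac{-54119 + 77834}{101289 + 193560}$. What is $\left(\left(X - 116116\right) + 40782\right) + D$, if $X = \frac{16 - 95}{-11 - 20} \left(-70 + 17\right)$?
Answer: $- \frac{76645621016}{1015591} \approx -75469.0$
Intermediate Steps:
$X = - \frac{4187}{31}$ ($X = - \frac{79}{-31} \left(-53\right) = \left(-79\right) \left(- \frac{1}{31}\right) \left(-53\right) = \frac{79}{31} \left(-53\right) = - \frac{4187}{31} \approx -135.06$)
$D = \frac{2635}{32761}$ ($D = \frac{23715}{294849} = 23715 \cdot \frac{1}{294849} = \frac{2635}{32761} \approx 0.080431$)
$\left(\left(X - 116116\right) + 40782\right) + D = \left(\left(- \frac{4187}{31} - 116116\right) + 40782\right) + \frac{2635}{32761} = \left(- \frac{3603783}{31} + 40782\right) + \frac{2635}{32761} = - \frac{2339541}{31} + \frac{2635}{32761} = - \frac{76645621016}{1015591}$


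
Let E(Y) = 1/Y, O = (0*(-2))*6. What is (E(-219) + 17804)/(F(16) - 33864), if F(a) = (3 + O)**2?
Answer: -779815/1482849 ≈ -0.52589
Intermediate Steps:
O = 0 (O = 0*6 = 0)
F(a) = 9 (F(a) = (3 + 0)**2 = 3**2 = 9)
(E(-219) + 17804)/(F(16) - 33864) = (1/(-219) + 17804)/(9 - 33864) = (-1/219 + 17804)/(-33855) = (3899075/219)*(-1/33855) = -779815/1482849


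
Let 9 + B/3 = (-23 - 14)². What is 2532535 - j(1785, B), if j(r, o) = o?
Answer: 2528455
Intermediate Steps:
B = 4080 (B = -27 + 3*(-23 - 14)² = -27 + 3*(-37)² = -27 + 3*1369 = -27 + 4107 = 4080)
2532535 - j(1785, B) = 2532535 - 1*4080 = 2532535 - 4080 = 2528455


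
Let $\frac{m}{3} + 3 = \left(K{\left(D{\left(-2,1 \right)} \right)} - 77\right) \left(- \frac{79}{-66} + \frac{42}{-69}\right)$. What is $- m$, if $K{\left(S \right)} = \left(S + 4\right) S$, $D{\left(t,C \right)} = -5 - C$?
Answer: $\frac{62599}{506} \approx 123.71$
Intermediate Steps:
$K{\left(S \right)} = S \left(4 + S\right)$ ($K{\left(S \right)} = \left(4 + S\right) S = S \left(4 + S\right)$)
$m = - \frac{62599}{506}$ ($m = -9 + 3 \left(\left(-5 - 1\right) \left(4 - 6\right) - 77\right) \left(- \frac{79}{-66} + \frac{42}{-69}\right) = -9 + 3 \left(\left(-5 - 1\right) \left(4 - 6\right) - 77\right) \left(\left(-79\right) \left(- \frac{1}{66}\right) + 42 \left(- \frac{1}{69}\right)\right) = -9 + 3 \left(- 6 \left(4 - 6\right) - 77\right) \left(\frac{79}{66} - \frac{14}{23}\right) = -9 + 3 \left(\left(-6\right) \left(-2\right) - 77\right) \frac{893}{1518} = -9 + 3 \left(12 - 77\right) \frac{893}{1518} = -9 + 3 \left(\left(-65\right) \frac{893}{1518}\right) = -9 + 3 \left(- \frac{58045}{1518}\right) = -9 - \frac{58045}{506} = - \frac{62599}{506} \approx -123.71$)
$- m = \left(-1\right) \left(- \frac{62599}{506}\right) = \frac{62599}{506}$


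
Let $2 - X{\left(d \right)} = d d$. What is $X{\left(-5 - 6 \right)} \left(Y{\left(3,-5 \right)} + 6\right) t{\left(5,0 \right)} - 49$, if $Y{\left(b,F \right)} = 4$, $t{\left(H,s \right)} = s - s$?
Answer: $-49$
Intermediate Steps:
$t{\left(H,s \right)} = 0$
$X{\left(d \right)} = 2 - d^{2}$ ($X{\left(d \right)} = 2 - d d = 2 - d^{2}$)
$X{\left(-5 - 6 \right)} \left(Y{\left(3,-5 \right)} + 6\right) t{\left(5,0 \right)} - 49 = \left(2 - \left(-5 - 6\right)^{2}\right) \left(4 + 6\right) 0 - 49 = \left(2 - \left(-5 - 6\right)^{2}\right) 10 \cdot 0 - 49 = \left(2 - \left(-11\right)^{2}\right) 0 - 49 = \left(2 - 121\right) 0 - 49 = \left(-119\right) 0 - 49 = 0 - 49 = -49$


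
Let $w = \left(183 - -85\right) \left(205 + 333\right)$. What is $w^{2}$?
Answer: $20789025856$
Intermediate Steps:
$w = 144184$ ($w = \left(183 + \left(-48 + 133\right)\right) 538 = \left(183 + 85\right) 538 = 268 \cdot 538 = 144184$)
$w^{2} = 144184^{2} = 20789025856$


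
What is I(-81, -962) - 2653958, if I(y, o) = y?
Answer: -2654039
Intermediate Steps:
I(-81, -962) - 2653958 = -81 - 2653958 = -2654039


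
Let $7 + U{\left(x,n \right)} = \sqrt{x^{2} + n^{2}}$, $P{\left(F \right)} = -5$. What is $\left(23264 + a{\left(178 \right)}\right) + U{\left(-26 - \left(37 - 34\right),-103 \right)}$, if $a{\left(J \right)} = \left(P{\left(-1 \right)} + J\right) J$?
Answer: $54051 + 5 \sqrt{458} \approx 54158.0$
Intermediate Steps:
$a{\left(J \right)} = J \left(-5 + J\right)$ ($a{\left(J \right)} = \left(-5 + J\right) J = J \left(-5 + J\right)$)
$U{\left(x,n \right)} = -7 + \sqrt{n^{2} + x^{2}}$ ($U{\left(x,n \right)} = -7 + \sqrt{x^{2} + n^{2}} = -7 + \sqrt{n^{2} + x^{2}}$)
$\left(23264 + a{\left(178 \right)}\right) + U{\left(-26 - \left(37 - 34\right),-103 \right)} = \left(23264 + 178 \left(-5 + 178\right)\right) - \left(7 - \sqrt{\left(-103\right)^{2} + \left(-26 - \left(37 - 34\right)\right)^{2}}\right) = \left(23264 + 178 \cdot 173\right) - \left(7 - \sqrt{10609 + \left(-26 - 3\right)^{2}}\right) = \left(23264 + 30794\right) - \left(7 - \sqrt{10609 + \left(-26 - 3\right)^{2}}\right) = 54058 - \left(7 - \sqrt{10609 + \left(-29\right)^{2}}\right) = 54058 - \left(7 - \sqrt{10609 + 841}\right) = 54058 - \left(7 - \sqrt{11450}\right) = 54058 - \left(7 - 5 \sqrt{458}\right) = 54051 + 5 \sqrt{458}$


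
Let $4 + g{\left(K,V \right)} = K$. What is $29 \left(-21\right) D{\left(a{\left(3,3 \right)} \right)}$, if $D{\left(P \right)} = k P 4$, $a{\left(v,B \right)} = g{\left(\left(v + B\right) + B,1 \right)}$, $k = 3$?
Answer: $-36540$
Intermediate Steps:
$g{\left(K,V \right)} = -4 + K$
$a{\left(v,B \right)} = -4 + v + 2 B$ ($a{\left(v,B \right)} = -4 + \left(\left(v + B\right) + B\right) = -4 + \left(\left(B + v\right) + B\right) = -4 + \left(v + 2 B\right) = -4 + v + 2 B$)
$D{\left(P \right)} = 12 P$ ($D{\left(P \right)} = 3 P 4 = 12 P$)
$29 \left(-21\right) D{\left(a{\left(3,3 \right)} \right)} = 29 \left(-21\right) 12 \left(-4 + 3 + 2 \cdot 3\right) = - 609 \cdot 12 \left(-4 + 3 + 6\right) = - 609 \cdot 12 \cdot 5 = \left(-609\right) 60 = -36540$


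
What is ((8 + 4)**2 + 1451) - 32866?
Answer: -31271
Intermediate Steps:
((8 + 4)**2 + 1451) - 32866 = (12**2 + 1451) - 32866 = (144 + 1451) - 32866 = 1595 - 32866 = -31271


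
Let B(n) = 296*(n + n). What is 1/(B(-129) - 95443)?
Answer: -1/171811 ≈ -5.8204e-6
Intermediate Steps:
B(n) = 592*n (B(n) = 296*(2*n) = 592*n)
1/(B(-129) - 95443) = 1/(592*(-129) - 95443) = 1/(-76368 - 95443) = 1/(-171811) = -1/171811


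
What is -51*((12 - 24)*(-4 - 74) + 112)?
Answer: -53448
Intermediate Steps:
-51*((12 - 24)*(-4 - 74) + 112) = -51*(-12*(-78) + 112) = -51*(936 + 112) = -51*1048 = -53448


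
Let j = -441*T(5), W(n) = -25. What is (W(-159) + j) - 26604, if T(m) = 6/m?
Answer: -135791/5 ≈ -27158.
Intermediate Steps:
j = -2646/5 ≈ -529.20
(W(-159) + j) - 26604 = (-25 - 2646/5) - 26604 = -2771/5 - 26604 = -135791/5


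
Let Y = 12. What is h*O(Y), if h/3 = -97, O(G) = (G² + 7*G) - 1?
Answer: -66057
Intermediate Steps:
O(G) = -1 + G² + 7*G
h = -291 (h = 3*(-97) = -291)
h*O(Y) = -291*(-1 + 12² + 7*12) = -291*(-1 + 144 + 84) = -291*227 = -66057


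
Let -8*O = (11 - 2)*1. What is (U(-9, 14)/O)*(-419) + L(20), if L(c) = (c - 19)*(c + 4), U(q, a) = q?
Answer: -3328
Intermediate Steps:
O = -9/8 (O = -(11 - 2)/8 = -9/8 ≈ -1.1250)
L(c) = (-19 + c)*(4 + c)
(U(-9, 14)/O)*(-419) + L(20) = -9/(-9/8)*(-419) + (-76 + 20**2 - 15*20) = -9*(-8/9)*(-419) + (-76 + 400 - 300) = 8*(-419) + 24 = -3352 + 24 = -3328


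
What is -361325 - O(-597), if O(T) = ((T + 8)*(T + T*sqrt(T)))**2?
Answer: 73692876585319 - 247291533378*I*sqrt(597) ≈ 7.3693e+13 - 6.0422e+12*I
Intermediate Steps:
O(T) = (8 + T)**2*(T + T**(3/2))**2 (O(T) = ((8 + T)*(T + T**(3/2)))**2 = (8 + T)**2*(T + T**(3/2))**2)
-361325 - O(-597) = -361325 - (8 - 597)**2*(-597 + (-597)**(3/2))**2 = -361325 - (-589)**2*(-597 - 597*I*sqrt(597))**2 = -361325 - 346921*(-597 - 597*I*sqrt(597))**2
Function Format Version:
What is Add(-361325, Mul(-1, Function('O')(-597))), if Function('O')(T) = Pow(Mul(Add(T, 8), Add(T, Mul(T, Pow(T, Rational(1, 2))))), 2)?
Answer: Add(73692876585319, Mul(-247291533378, I, Pow(597, Rational(1, 2)))) ≈ Add(7.3693e+13, Mul(-6.0422e+12, I))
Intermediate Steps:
Function('O')(T) = Mul(Pow(Add(8, T), 2), Pow(Add(T, Pow(T, Rational(3, 2))), 2)) (Function('O')(T) = Pow(Mul(Add(8, T), Add(T, Pow(T, Rational(3, 2)))), 2) = Mul(Pow(Add(8, T), 2), Pow(Add(T, Pow(T, Rational(3, 2))), 2)))
Add(-361325, Mul(-1, Function('O')(-597))) = Add(-361325, Mul(-1, Mul(Pow(Add(8, -597), 2), Pow(Add(-597, Pow(-597, Rational(3, 2))), 2)))) = Add(-361325, Mul(-1, Mul(Pow(-589, 2), Pow(Add(-597, Mul(-597, I, Pow(597, Rational(1, 2)))), 2)))) = Add(-361325, Mul(-1, Mul(346921, Pow(Add(-597, Mul(-597, I, Pow(597, Rational(1, 2)))), 2)))) = Add(-361325, Mul(-346921, Pow(Add(-597, Mul(-597, I, Pow(597, Rational(1, 2)))), 2)))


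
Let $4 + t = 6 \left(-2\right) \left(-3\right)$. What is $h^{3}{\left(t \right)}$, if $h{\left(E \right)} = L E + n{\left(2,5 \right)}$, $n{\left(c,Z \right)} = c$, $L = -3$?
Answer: $-830584$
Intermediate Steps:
$t = 32$ ($t = -4 + 6 \left(-2\right) \left(-3\right) = -4 - -36 = -4 + 36 = 32$)
$h{\left(E \right)} = 2 - 3 E$ ($h{\left(E \right)} = - 3 E + 2 = 2 - 3 E$)
$h^{3}{\left(t \right)} = \left(2 - 96\right)^{3} = \left(-94\right)^{3} = -830584$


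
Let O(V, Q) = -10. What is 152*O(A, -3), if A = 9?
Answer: -1520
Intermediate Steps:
152*O(A, -3) = 152*(-10) = -1520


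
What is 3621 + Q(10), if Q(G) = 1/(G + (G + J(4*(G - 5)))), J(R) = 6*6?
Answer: 202777/56 ≈ 3621.0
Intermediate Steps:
J(R) = 36
Q(G) = 1/(36 + 2*G) (Q(G) = 1/(G + (G + 36)) = 1/(G + (36 + G)) = 1/(36 + 2*G))
3621 + Q(10) = 3621 + 1/(2*(18 + 10)) = 3621 + (½)/28 = 3621 + (½)*(1/28) = 3621 + 1/56 = 202777/56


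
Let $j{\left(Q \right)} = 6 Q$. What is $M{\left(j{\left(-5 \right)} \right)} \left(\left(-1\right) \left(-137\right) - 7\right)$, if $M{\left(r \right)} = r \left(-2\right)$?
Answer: $7800$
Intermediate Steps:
$M{\left(r \right)} = - 2 r$
$M{\left(j{\left(-5 \right)} \right)} \left(\left(-1\right) \left(-137\right) - 7\right) = - 2 \cdot 6 \left(-5\right) \left(\left(-1\right) \left(-137\right) - 7\right) = \left(-2\right) \left(-30\right) \left(137 + \left(-43 + 36\right)\right) = 60 \left(137 - 7\right) = 60 \cdot 130 = 7800$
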